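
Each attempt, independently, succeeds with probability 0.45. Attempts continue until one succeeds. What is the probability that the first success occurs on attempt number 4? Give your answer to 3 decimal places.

0.075

Geometric (trials to first success), p = 0.45.
P(Y = 4) = (1−p)^3 · p = 0.16637 · 0.45 = 0.07487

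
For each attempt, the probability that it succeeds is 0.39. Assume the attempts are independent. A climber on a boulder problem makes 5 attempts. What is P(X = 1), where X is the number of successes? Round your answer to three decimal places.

X ~ Binomial(n=5, p=0.39).
P(X=1) = C(5,1) · p^1 · (1−p)^4
= 5 · 0.39 · 0.13846 = 0.26999

0.270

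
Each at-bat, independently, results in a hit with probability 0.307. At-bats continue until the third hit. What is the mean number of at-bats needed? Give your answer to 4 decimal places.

Y = total at-bats until the third success; negative binomial with r=3, p=0.307.
E[Y] = r / p = 3 / 0.307 = 9.771987

9.7720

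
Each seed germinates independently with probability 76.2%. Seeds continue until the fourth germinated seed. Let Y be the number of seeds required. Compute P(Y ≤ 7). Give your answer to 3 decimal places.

Finishing within 7 seeds ⇔ at least 4 successes in the first 7. With X ~ Binomial(7, 0.762), P(Y ≤ 7) = 1 − P(X ≤ 3).
  k=0: C(7,0)·0.762^0·0.238^7 = 0.00004
  k=1: C(7,1)·0.762^1·0.238^6 = 0.00097
  k=2: C(7,2)·0.762^2·0.238^5 = 0.00931
  k=3: C(7,3)·0.762^3·0.238^4 = 0.04969
1 − 0.06001 = 0.93999

0.940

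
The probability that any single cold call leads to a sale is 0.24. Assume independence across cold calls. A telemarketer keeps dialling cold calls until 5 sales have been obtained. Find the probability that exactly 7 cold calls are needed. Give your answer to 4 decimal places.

0.0069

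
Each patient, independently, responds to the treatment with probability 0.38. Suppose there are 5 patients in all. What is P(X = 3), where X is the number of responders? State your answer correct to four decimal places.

X ~ Binomial(n=5, p=0.38).
P(X=3) = C(5,3) · p^3 · (1−p)^2
= 10 · 0.054872 · 0.3844 = 0.210928

0.2109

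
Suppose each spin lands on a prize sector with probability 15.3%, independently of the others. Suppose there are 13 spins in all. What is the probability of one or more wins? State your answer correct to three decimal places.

P(at least one) = 1 − P(none) = 1 − (1 − 0.153)^13
= 1 − 0.11547 = 0.88453

0.885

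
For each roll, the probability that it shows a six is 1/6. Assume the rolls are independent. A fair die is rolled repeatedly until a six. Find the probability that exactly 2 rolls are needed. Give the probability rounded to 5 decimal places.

0.13889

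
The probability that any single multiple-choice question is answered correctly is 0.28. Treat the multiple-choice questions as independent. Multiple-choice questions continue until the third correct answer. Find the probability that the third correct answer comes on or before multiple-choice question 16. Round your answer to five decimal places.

Finishing within 16 multiple-choice questions ⇔ at least 3 successes in the first 16. With X ~ Binomial(16, 0.28), P(Y ≤ 16) = 1 − P(X ≤ 2).
  k=0: C(16,0)·0.28^0·0.72^16 = 0.0052158
  k=1: C(16,1)·0.28^1·0.72^15 = 0.0324538
  k=2: C(16,2)·0.28^2·0.72^14 = 0.0946569
1 − 0.1323265 = 0.8676735

0.86767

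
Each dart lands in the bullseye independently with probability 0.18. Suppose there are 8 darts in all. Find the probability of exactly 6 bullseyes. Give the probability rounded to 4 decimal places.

0.0006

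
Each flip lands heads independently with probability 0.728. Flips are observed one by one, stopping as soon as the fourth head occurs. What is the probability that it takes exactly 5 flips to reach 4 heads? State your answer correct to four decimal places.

0.3056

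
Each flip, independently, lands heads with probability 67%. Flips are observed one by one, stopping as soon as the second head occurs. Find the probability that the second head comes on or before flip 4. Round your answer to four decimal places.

0.8918

Finishing within 4 flips ⇔ at least 2 successes in the first 4. With X ~ Binomial(4, 0.67), P(Y ≤ 4) = 1 − P(X ≤ 1).
  k=0: C(4,0)·0.67^0·0.33^4 = 0.011859
  k=1: C(4,1)·0.67^1·0.33^3 = 0.096311
1 − 0.108170 = 0.891830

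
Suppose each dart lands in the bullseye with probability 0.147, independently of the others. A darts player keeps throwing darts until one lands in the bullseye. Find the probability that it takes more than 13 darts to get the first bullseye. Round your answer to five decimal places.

0.12657

Y = number of darts to the first success; geometric, p = 0.147.
P(Y > 13) = P(first 13 all fail) = (1−p)^13 = 0.1265719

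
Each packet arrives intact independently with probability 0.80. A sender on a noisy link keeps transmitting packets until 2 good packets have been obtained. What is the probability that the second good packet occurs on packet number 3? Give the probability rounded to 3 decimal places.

Y = trial on which the second success occurs; negative binomial, r=2, p=0.80.
P(Y=3) = C(2,1) · p^2 · (1−p)^1
= 2 · 0.64 · 0.2 = 0.25600

0.256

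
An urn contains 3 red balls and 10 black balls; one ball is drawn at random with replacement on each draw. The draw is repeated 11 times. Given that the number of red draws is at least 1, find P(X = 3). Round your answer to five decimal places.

0.26327

X ~ Binomial(11, 0.230769). Want P(X=3 | X≥1) = P(X=3) / P(X≥1).
P(X=3) = C(11,3)·0.230769^3·0.769231^8 = 0.2485827
P(X≥1) = 1 − 0.0557986 = 0.9442014
Ratio = 0.2485827 / 0.9442014 = 0.2632729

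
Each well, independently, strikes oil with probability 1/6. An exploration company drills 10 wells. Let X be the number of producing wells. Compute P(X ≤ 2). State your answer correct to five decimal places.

X ~ Binomial(10, 0.166667); P(X ≤ 2) = Σ C(10,k) p^k (1−p)^(10−k) over k:
  k=0: C(10,0)·0.166667^0·0.833333^10 = 0.1615056
  k=1: C(10,1)·0.166667^1·0.833333^9 = 0.3230112
  k=2: C(10,2)·0.166667^2·0.833333^8 = 0.2907100
Total = 0.7752268

0.77523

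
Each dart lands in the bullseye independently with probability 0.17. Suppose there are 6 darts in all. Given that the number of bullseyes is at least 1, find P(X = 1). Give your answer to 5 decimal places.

0.59695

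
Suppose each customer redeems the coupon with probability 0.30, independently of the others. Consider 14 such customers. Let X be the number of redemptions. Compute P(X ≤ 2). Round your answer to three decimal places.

X ~ Binomial(14, 0.30); P(X ≤ 2) = Σ C(14,k) p^k (1−p)^(14−k) over k:
  k=0: C(14,0)·0.30^0·0.70^14 = 0.00678
  k=1: C(14,1)·0.30^1·0.70^13 = 0.04069
  k=2: C(14,2)·0.30^2·0.70^12 = 0.11336
Total = 0.16084

0.161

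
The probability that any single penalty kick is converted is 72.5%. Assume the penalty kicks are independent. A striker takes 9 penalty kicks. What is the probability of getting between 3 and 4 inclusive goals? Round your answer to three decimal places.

0.069

X ~ Binomial(9, 0.725); P(3 ≤ X ≤ 4) = Σ C(9,k) p^k (1−p)^(9−k) over k:
  k=3: C(9,3)·0.725^3·0.275^6 = 0.01384
  k=4: C(9,4)·0.725^4·0.275^5 = 0.05475
Total = 0.06860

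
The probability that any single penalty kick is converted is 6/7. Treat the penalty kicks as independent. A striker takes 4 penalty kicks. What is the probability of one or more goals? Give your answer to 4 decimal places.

P(at least one) = 1 − P(none) = 1 − (1 − 0.857143)^4
= 1 − 0.000416 = 0.999584

0.9996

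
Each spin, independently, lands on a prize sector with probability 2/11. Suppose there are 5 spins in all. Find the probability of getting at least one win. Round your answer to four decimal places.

0.6334

P(at least one) = 1 − P(none) = 1 − (1 − 0.181818)^5
= 1 − 0.366648 = 0.633352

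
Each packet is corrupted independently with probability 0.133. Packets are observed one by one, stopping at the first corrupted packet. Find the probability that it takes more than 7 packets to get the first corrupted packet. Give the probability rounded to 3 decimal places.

Y = number of packets to the first success; geometric, p = 0.133.
P(Y > 7) = P(first 7 all fail) = (1−p)^7 = 0.36824

0.368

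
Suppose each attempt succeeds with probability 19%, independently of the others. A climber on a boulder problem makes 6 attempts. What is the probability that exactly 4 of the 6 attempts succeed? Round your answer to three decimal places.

0.013

X ~ Binomial(n=6, p=0.19).
P(X=4) = C(6,4) · p^4 · (1−p)^2
= 15 · 0.0013032 · 0.6561 = 0.01283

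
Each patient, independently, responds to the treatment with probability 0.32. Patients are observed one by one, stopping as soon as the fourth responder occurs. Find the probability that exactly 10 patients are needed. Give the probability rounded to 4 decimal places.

0.0871

Y = trial on which the fourth success occurs; negative binomial, r=4, p=0.32.
P(Y=10) = C(9,3) · p^4 · (1−p)^6
= 84 · 0.010486 · 0.098867 = 0.087083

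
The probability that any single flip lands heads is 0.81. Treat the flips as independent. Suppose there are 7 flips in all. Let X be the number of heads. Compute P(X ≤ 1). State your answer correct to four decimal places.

X ~ Binomial(7, 0.81); P(X ≤ 1) = Σ C(7,k) p^k (1−p)^(7−k) over k:
  k=0: C(7,0)·0.81^0·0.19^7 = 0.000009
  k=1: C(7,1)·0.81^1·0.19^6 = 0.000267
Total = 0.000276

0.0003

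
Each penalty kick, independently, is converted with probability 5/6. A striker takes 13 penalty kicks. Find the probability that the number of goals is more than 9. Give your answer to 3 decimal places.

X ~ Binomial(13, 0.833333); P(X ≥ 10) = Σ C(13,k) p^k (1−p)^(13−k) over k:
  k=10: C(13,10)·0.833333^10·0.166667^3 = 0.21385
  k=11: C(13,11)·0.833333^11·0.166667^2 = 0.29161
  k=12: C(13,12)·0.833333^12·0.166667^1 = 0.24301
  k=13: C(13,13)·0.833333^13·0.166667^0 = 0.09346
Total = 0.84192

0.842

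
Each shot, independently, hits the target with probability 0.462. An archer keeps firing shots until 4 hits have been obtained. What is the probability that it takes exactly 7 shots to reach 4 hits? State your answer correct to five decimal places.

0.14189

Y = trial on which the fourth success occurs; negative binomial, r=4, p=0.462.
P(Y=7) = C(6,3) · p^4 · (1−p)^3
= 20 · 0.045558 · 0.15572 = 0.1418877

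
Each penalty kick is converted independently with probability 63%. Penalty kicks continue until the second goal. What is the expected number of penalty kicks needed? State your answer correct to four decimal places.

3.1746

Y = total penalty kicks until the second success; negative binomial with r=2, p=0.63.
E[Y] = r / p = 2 / 0.63 = 3.174603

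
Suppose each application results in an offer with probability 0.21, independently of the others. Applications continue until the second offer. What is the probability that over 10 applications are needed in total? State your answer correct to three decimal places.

0.346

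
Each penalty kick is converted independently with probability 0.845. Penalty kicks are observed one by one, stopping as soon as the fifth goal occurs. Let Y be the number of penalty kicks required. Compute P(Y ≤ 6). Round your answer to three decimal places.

0.765

Finishing within 6 penalty kicks ⇔ at least 5 successes in the first 6. With X ~ Binomial(6, 0.845), P(Y ≤ 6) = 1 − P(X ≤ 4).
  k=0: C(6,0)·0.845^0·0.155^6 = 0.00001
  k=1: C(6,1)·0.845^1·0.155^5 = 0.00045
  k=2: C(6,2)·0.845^2·0.155^4 = 0.00618
  k=3: C(6,3)·0.845^3·0.155^3 = 0.04494
  k=4: C(6,4)·0.845^4·0.155^2 = 0.18373
1 − 0.23532 = 0.76468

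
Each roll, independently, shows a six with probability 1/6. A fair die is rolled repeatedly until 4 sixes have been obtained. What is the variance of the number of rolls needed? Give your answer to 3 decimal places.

Y = total rolls until the fourth success; negative binomial with r=4, p=0.166667.
Var(Y) = r(1−p)/p² = 4·0.833333 / 0.166667² = 120.00000

120.000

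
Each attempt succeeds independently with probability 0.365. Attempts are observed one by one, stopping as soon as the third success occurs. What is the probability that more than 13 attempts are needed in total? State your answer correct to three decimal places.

0.093

Needing more than 13 attempts ⇔ fewer than 3 successes in the first 13. With X ~ Binomial(13, 0.365), P(Y > 13) = P(X ≤ 2).
  k=0: C(13,0)·0.365^0·0.635^13 = 0.00273
  k=1: C(13,1)·0.365^1·0.635^12 = 0.02039
  k=2: C(13,2)·0.365^2·0.635^11 = 0.07034
P(X ≤ 2) = 0.09346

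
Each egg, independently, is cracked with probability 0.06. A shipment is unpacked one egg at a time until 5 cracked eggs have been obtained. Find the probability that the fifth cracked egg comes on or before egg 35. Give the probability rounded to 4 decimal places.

0.0563

Finishing within 35 eggs ⇔ at least 5 successes in the first 35. With X ~ Binomial(35, 0.06), P(Y ≤ 35) = 1 − P(X ≤ 4).
  k=0: C(35,0)·0.06^0·0.94^35 = 0.114677
  k=1: C(35,1)·0.06^1·0.94^34 = 0.256192
  k=2: C(35,2)·0.06^2·0.94^33 = 0.277996
  k=3: C(35,3)·0.06^3·0.94^32 = 0.195189
  k=4: C(35,4)·0.06^4·0.94^31 = 0.099671
1 − 0.943725 = 0.056275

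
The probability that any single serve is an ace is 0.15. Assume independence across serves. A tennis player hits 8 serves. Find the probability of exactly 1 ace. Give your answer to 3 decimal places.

X ~ Binomial(n=8, p=0.15).
P(X=1) = C(8,1) · p^1 · (1−p)^7
= 8 · 0.15 · 0.32058 = 0.38469

0.385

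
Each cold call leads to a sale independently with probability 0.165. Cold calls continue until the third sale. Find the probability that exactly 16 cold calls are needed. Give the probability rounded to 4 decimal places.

0.0452

Y = trial on which the third success occurs; negative binomial, r=3, p=0.165.
P(Y=16) = C(15,2) · p^3 · (1−p)^13
= 105 · 0.0044921 · 0.095923 = 0.045244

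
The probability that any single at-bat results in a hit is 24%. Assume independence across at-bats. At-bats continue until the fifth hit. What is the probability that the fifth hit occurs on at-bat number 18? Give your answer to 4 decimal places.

Y = trial on which the fifth success occurs; negative binomial, r=5, p=0.24.
P(Y=18) = C(17,4) · p^5 · (1−p)^13
= 2380 · 0.00079626 · 0.028221 = 0.053482

0.0535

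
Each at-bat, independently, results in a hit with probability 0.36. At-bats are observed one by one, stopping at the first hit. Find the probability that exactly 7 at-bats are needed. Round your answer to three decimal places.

0.025

Geometric (trials to first success), p = 0.36.
P(Y = 7) = (1−p)^6 · p = 0.068719 · 0.36 = 0.02474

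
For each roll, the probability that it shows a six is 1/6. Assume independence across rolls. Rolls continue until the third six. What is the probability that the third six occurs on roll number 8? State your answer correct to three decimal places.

Y = trial on which the third success occurs; negative binomial, r=3, p=0.166667.
P(Y=8) = C(7,2) · p^3 · (1−p)^5
= 21 · 0.0046296 · 0.40188 = 0.03907

0.039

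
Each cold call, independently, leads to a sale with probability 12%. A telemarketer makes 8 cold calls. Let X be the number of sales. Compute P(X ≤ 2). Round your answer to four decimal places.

0.9392

X ~ Binomial(8, 0.12); P(X ≤ 2) = Σ C(8,k) p^k (1−p)^(8−k) over k:
  k=0: C(8,0)·0.12^0·0.88^8 = 0.359635
  k=1: C(8,1)·0.12^1·0.88^7 = 0.392329
  k=2: C(8,2)·0.12^2·0.88^6 = 0.187248
Total = 0.939211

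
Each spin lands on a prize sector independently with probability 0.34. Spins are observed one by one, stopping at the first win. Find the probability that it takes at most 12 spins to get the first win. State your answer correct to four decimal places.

0.9932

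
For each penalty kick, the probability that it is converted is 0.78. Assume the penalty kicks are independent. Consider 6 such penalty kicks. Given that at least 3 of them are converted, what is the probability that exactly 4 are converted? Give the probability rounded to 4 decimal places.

0.2753

X ~ Binomial(6, 0.78). Want P(X=4 | X≥3) = P(X=4) / P(X≥3).
P(X=4) = C(6,4)·0.78^4·0.22^2 = 0.268729
P(X≥3) = 1 − 0.000113 − 0.002412 − 0.021378 = 0.976097
Ratio = 0.268729 / 0.976097 = 0.275310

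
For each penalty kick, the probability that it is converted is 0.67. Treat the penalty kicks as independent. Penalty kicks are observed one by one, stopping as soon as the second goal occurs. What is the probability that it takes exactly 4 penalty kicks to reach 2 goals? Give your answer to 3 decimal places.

0.147

Y = trial on which the second success occurs; negative binomial, r=2, p=0.67.
P(Y=4) = C(3,1) · p^2 · (1−p)^2
= 3 · 0.4489 · 0.1089 = 0.14666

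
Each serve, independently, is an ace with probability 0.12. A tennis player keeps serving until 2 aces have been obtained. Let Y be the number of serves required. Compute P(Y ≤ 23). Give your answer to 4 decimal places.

Finishing within 23 serves ⇔ at least 2 successes in the first 23. With X ~ Binomial(23, 0.12), P(Y ≤ 23) = 1 − P(X ≤ 1).
  k=0: C(23,0)·0.12^0·0.88^23 = 0.052857
  k=1: C(23,1)·0.12^1·0.88^22 = 0.165778
1 − 0.218635 = 0.781365

0.7814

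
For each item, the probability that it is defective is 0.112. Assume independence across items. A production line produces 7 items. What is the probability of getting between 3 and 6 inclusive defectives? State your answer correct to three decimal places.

0.035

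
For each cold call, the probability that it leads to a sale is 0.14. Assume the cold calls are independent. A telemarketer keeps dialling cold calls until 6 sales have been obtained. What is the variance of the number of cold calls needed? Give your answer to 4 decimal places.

263.2653

Y = total cold calls until the sixth success; negative binomial with r=6, p=0.14.
Var(Y) = r(1−p)/p² = 6·0.86 / 0.14² = 263.265306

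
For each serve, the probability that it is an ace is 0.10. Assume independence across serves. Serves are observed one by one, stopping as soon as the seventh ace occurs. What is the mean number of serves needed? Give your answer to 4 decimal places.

Y = total serves until the seventh success; negative binomial with r=7, p=0.10.
E[Y] = r / p = 7 / 0.10 = 70.000000

70.0000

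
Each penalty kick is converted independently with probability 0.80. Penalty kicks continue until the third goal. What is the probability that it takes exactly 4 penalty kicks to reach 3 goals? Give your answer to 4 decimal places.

0.3072

Y = trial on which the third success occurs; negative binomial, r=3, p=0.80.
P(Y=4) = C(3,2) · p^3 · (1−p)^1
= 3 · 0.512 · 0.2 = 0.307200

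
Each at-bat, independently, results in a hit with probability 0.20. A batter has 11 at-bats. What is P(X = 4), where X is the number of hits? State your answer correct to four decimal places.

0.1107

X ~ Binomial(n=11, p=0.20).
P(X=4) = C(11,4) · p^4 · (1−p)^7
= 330 · 0.0016 · 0.20972 = 0.110730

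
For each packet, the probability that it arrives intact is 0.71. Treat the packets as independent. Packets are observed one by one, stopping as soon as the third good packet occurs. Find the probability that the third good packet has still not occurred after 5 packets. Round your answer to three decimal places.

Needing more than 5 packets ⇔ fewer than 3 successes in the first 5. With X ~ Binomial(5, 0.71), P(Y > 5) = P(X ≤ 2).
  k=0: C(5,0)·0.71^0·0.29^5 = 0.00205
  k=1: C(5,1)·0.71^1·0.29^4 = 0.02511
  k=2: C(5,2)·0.71^2·0.29^3 = 0.12294
P(X ≤ 2) = 0.15010

0.150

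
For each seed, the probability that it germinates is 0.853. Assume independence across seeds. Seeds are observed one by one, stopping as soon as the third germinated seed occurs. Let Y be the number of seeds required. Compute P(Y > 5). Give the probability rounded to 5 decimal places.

Needing more than 5 seeds ⇔ fewer than 3 successes in the first 5. With X ~ Binomial(5, 0.853), P(Y > 5) = P(X ≤ 2).
  k=0: C(5,0)·0.853^0·0.147^5 = 0.0000686
  k=1: C(5,1)·0.853^1·0.147^4 = 0.0019915
  k=2: C(5,2)·0.853^2·0.147^3 = 0.0231127
P(X ≤ 2) = 0.0251728

0.02517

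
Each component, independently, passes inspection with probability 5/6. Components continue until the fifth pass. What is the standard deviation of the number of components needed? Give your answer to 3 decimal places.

1.095

Y = total components until the fifth success; negative binomial with r=5, p=0.833333.
SD(Y) = √[r(1−p)/p²] = √(1.20000) = 1.09545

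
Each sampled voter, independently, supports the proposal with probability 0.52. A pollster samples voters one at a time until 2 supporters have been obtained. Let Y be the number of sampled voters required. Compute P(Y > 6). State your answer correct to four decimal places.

0.0917

Needing more than 6 sampled voters ⇔ fewer than 2 successes in the first 6. With X ~ Binomial(6, 0.52), P(Y > 6) = P(X ≤ 1).
  k=0: C(6,0)·0.52^0·0.48^6 = 0.012231
  k=1: C(6,1)·0.52^1·0.48^5 = 0.079499
P(X ≤ 1) = 0.091729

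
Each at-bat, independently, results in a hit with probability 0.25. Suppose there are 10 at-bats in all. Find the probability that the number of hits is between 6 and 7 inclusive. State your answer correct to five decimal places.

X ~ Binomial(10, 0.25); P(6 ≤ X ≤ 7) = Σ C(10,k) p^k (1−p)^(10−k) over k:
  k=6: C(10,6)·0.25^6·0.75^4 = 0.0162220
  k=7: C(10,7)·0.25^7·0.75^3 = 0.0030899
Total = 0.0193119

0.01931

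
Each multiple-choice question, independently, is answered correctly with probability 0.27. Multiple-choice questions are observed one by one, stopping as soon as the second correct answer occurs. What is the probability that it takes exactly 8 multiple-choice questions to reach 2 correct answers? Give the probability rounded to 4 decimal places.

Y = trial on which the second success occurs; negative binomial, r=2, p=0.27.
P(Y=8) = C(7,1) · p^2 · (1−p)^6
= 7 · 0.0729 · 0.15133 = 0.077226

0.0772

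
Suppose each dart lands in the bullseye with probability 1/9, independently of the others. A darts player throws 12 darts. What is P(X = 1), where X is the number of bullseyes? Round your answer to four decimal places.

0.3650

X ~ Binomial(n=12, p=0.111111).
P(X=1) = C(12,1) · p^1 · (1−p)^11
= 12 · 0.11111 · 0.27373 = 0.364973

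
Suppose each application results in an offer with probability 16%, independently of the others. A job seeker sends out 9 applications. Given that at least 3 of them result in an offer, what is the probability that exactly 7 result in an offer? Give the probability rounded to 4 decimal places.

0.0004

X ~ Binomial(9, 0.16). Want P(X=7 | X≥3) = P(X=7) / P(X≥3).
P(X=7) = C(9,7)·0.16^7·0.84^2 = 0.000068
P(X≥3) = 1 − 0.208216 − 0.356941 − 0.271955 = 0.162888
Ratio = 0.000068 / 0.162888 = 0.000419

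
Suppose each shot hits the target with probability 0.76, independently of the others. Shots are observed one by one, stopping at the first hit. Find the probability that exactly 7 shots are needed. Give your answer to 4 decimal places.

0.0001

Geometric (trials to first success), p = 0.76.
P(Y = 7) = (1−p)^6 · p = 0.0001911 · 0.76 = 0.000145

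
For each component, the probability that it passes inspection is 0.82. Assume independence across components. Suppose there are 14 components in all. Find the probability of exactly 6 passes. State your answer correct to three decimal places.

0.001

X ~ Binomial(n=14, p=0.82).
P(X=6) = C(14,6) · p^6 · (1−p)^8
= 3003 · 0.30401 · 1.102e-06 = 0.00101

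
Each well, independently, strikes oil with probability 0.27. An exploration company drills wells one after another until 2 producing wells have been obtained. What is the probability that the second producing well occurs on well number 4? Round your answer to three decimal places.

Y = trial on which the second success occurs; negative binomial, r=2, p=0.27.
P(Y=4) = C(3,1) · p^2 · (1−p)^2
= 3 · 0.0729 · 0.5329 = 0.11655

0.117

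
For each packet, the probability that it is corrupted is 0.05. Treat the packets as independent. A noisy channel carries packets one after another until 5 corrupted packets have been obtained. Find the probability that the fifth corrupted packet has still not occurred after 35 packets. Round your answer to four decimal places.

Needing more than 35 packets ⇔ fewer than 5 successes in the first 35. With X ~ Binomial(35, 0.05), P(Y > 35) = P(X ≤ 4).
  k=0: C(35,0)·0.05^0·0.95^35 = 0.166083
  k=1: C(35,1)·0.05^1·0.95^34 = 0.305943
  k=2: C(35,2)·0.05^2·0.95^33 = 0.273739
  k=3: C(35,3)·0.05^3·0.95^32 = 0.158480
  k=4: C(35,4)·0.05^4·0.95^31 = 0.066729
P(X ≤ 4) = 0.970974

0.9710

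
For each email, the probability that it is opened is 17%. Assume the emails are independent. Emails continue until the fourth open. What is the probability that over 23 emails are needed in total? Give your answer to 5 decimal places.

0.43419

Needing more than 23 emails ⇔ fewer than 4 successes in the first 23. With X ~ Binomial(23, 0.17), P(Y > 23) = P(X ≤ 3).
  k=0: C(23,0)·0.17^0·0.83^23 = 0.0137656
  k=1: C(23,1)·0.17^1·0.83^22 = 0.0648477
  k=2: C(23,2)·0.17^2·0.83^21 = 0.1461027
  k=3: C(23,3)·0.17^3·0.83^20 = 0.2094726
P(X ≤ 3) = 0.4341887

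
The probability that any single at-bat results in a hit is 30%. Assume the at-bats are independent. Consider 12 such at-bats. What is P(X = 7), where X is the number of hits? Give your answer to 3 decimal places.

X ~ Binomial(n=12, p=0.30).
P(X=7) = C(12,7) · p^7 · (1−p)^5
= 792 · 0.0002187 · 0.16807 = 0.02911

0.029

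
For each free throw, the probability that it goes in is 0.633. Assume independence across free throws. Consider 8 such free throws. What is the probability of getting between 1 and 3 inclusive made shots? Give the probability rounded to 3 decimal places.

0.127

X ~ Binomial(8, 0.633); P(1 ≤ X ≤ 3) = Σ C(8,k) p^k (1−p)^(8−k) over k:
  k=1: C(8,1)·0.633^1·0.367^7 = 0.00454
  k=2: C(8,2)·0.633^2·0.367^6 = 0.02741
  k=3: C(8,3)·0.633^3·0.367^5 = 0.09456
Total = 0.12652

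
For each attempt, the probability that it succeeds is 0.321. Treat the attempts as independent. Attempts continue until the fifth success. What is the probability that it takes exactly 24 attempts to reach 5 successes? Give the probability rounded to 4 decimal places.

0.0193

Y = trial on which the fifth success occurs; negative binomial, r=5, p=0.321.
P(Y=24) = C(23,4) · p^5 · (1−p)^19
= 8855 · 0.0034082 · 0.00063904 = 0.019286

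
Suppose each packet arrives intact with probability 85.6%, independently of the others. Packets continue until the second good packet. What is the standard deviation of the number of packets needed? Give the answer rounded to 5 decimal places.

0.62693

Y = total packets until the second success; negative binomial with r=2, p=0.856.
SD(Y) = √[r(1−p)/p²] = √(0.3930474) = 0.6269349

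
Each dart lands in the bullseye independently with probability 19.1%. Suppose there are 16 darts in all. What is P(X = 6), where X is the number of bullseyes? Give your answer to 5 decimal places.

0.04669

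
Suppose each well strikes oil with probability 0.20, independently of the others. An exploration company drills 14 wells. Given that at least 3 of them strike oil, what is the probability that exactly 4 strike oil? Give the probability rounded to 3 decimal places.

X ~ Binomial(14, 0.20). Want P(X=4 | X≥3) = P(X=4) / P(X≥3).
P(X=4) = C(14,4)·0.20^4·0.80^10 = 0.17197
P(X≥3) = 1 − 0.04398 − 0.15393 − 0.25014 = 0.55195
Ratio = 0.17197 / 0.55195 = 0.31157

0.312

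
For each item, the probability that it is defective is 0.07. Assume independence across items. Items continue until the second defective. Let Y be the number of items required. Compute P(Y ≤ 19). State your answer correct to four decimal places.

0.3879

Finishing within 19 items ⇔ at least 2 successes in the first 19. With X ~ Binomial(19, 0.07), P(Y ≤ 19) = 1 − P(X ≤ 1).
  k=0: C(19,0)·0.07^0·0.93^19 = 0.251870
  k=1: C(19,1)·0.07^1·0.93^18 = 0.360201
1 − 0.612071 = 0.387929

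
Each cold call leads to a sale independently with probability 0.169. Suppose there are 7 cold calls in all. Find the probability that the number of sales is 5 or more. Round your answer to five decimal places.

0.00214

X ~ Binomial(7, 0.169); P(X ≥ 5) = Σ C(7,k) p^k (1−p)^(7−k) over k:
  k=5: C(7,5)·0.169^5·0.831^2 = 0.0019992
  k=6: C(7,6)·0.169^6·0.831^1 = 0.0001355
  k=7: C(7,7)·0.169^7·0.831^0 = 0.0000039
Total = 0.0021387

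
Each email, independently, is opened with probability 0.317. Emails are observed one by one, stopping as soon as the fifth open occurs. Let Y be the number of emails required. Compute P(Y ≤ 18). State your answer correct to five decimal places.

0.72185

Finishing within 18 emails ⇔ at least 5 successes in the first 18. With X ~ Binomial(18, 0.317), P(Y ≤ 18) = 1 − P(X ≤ 4).
  k=0: C(18,0)·0.317^0·0.683^18 = 0.0010461
  k=1: C(18,1)·0.317^1·0.683^17 = 0.0087394
  k=2: C(18,2)·0.317^2·0.683^16 = 0.0344779
  k=3: C(18,3)·0.317^3·0.683^15 = 0.0853451
  k=4: C(18,4)·0.317^4·0.683^14 = 0.1485417
1 − 0.2781502 = 0.7218498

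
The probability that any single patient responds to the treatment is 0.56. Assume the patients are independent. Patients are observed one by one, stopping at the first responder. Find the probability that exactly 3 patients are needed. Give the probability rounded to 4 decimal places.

0.1084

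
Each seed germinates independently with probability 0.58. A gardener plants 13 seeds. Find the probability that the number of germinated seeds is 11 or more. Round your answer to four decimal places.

X ~ Binomial(13, 0.58); P(X ≥ 11) = Σ C(13,k) p^k (1−p)^(13−k) over k:
  k=11: C(13,11)·0.58^11·0.42^2 = 0.034380
  k=12: C(13,12)·0.58^12·0.42^1 = 0.007913
  k=13: C(13,13)·0.58^13·0.42^0 = 0.000841
Total = 0.043133

0.0431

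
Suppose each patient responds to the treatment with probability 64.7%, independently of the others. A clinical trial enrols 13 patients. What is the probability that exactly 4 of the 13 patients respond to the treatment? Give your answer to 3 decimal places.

X ~ Binomial(n=13, p=0.647).
P(X=4) = C(13,4) · p^4 · (1−p)^9
= 715 · 0.17523 · 8.5108e-05 = 0.01066

0.011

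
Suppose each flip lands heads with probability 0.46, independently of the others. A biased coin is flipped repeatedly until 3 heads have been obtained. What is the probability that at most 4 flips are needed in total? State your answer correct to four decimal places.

0.2550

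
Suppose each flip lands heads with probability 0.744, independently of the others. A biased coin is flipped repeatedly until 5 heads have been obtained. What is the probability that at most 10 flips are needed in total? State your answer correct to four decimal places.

0.9778

Finishing within 10 flips ⇔ at least 5 successes in the first 10. With X ~ Binomial(10, 0.744), P(Y ≤ 10) = 1 − P(X ≤ 4).
  k=0: C(10,0)·0.744^0·0.256^10 = 0.000001
  k=1: C(10,1)·0.744^1·0.256^9 = 0.000035
  k=2: C(10,2)·0.744^2·0.256^8 = 0.000459
  k=3: C(10,3)·0.744^3·0.256^7 = 0.003561
  k=4: C(10,4)·0.744^4·0.256^6 = 0.018111
1 − 0.022168 = 0.977832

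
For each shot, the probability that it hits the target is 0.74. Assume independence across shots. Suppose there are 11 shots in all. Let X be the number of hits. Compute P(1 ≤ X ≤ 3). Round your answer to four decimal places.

0.0016

X ~ Binomial(11, 0.74); P(1 ≤ X ≤ 3) = Σ C(11,k) p^k (1−p)^(11−k) over k:
  k=1: C(11,1)·0.74^1·0.26^10 = 0.000011
  k=2: C(11,2)·0.74^2·0.26^9 = 0.000164
  k=3: C(11,3)·0.74^3·0.26^8 = 0.001396
Total = 0.001571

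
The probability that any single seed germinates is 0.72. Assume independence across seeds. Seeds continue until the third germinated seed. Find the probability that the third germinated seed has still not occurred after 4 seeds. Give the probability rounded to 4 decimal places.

0.3132

Needing more than 4 seeds ⇔ fewer than 3 successes in the first 4. With X ~ Binomial(4, 0.72), P(Y > 4) = P(X ≤ 2).
  k=0: C(4,0)·0.72^0·0.28^4 = 0.006147
  k=1: C(4,1)·0.72^1·0.28^3 = 0.063222
  k=2: C(4,2)·0.72^2·0.28^2 = 0.243855
P(X ≤ 2) = 0.313224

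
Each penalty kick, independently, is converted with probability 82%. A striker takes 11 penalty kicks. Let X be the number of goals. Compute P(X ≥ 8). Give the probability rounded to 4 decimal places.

0.8803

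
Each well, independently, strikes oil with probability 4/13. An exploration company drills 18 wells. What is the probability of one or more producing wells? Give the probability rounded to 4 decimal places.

0.9987

P(at least one) = 1 − P(none) = 1 − (1 − 0.307692)^18
= 1 − 0.001335 = 0.998665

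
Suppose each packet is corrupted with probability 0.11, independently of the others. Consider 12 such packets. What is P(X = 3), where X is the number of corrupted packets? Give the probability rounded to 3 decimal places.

X ~ Binomial(n=12, p=0.11).
P(X=3) = C(12,3) · p^3 · (1−p)^9
= 220 · 0.001331 · 0.35036 = 0.10259

0.103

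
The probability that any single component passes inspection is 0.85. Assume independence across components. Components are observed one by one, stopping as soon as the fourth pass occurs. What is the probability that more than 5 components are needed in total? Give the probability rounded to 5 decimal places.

0.16479

Needing more than 5 components ⇔ fewer than 4 successes in the first 5. With X ~ Binomial(5, 0.85), P(Y > 5) = P(X ≤ 3).
  k=0: C(5,0)·0.85^0·0.15^5 = 0.0000759
  k=1: C(5,1)·0.85^1·0.15^4 = 0.0021516
  k=2: C(5,2)·0.85^2·0.15^3 = 0.0243844
  k=3: C(5,3)·0.85^3·0.15^2 = 0.1381781
P(X ≤ 3) = 0.1647900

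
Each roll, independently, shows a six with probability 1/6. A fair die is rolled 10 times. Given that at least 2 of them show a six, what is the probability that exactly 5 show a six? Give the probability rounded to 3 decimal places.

X ~ Binomial(10, 0.166667). Want P(X=5 | X≥2) = P(X=5) / P(X≥2).
P(X=5) = C(10,5)·0.166667^5·0.833333^5 = 0.01302
P(X≥2) = 1 − 0.16151 − 0.32301 = 0.51548
Ratio = 0.01302 / 0.51548 = 0.02527

0.025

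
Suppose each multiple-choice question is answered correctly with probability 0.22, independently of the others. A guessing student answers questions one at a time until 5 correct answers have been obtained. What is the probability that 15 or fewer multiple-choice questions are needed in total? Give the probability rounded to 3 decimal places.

Finishing within 15 multiple-choice questions ⇔ at least 5 successes in the first 15. With X ~ Binomial(15, 0.22), P(Y ≤ 15) = 1 − P(X ≤ 4).
  k=0: C(15,0)·0.22^0·0.78^15 = 0.02407
  k=1: C(15,1)·0.22^1·0.78^14 = 0.10182
  k=2: C(15,2)·0.22^2·0.78^13 = 0.20103
  k=3: C(15,3)·0.22^3·0.78^12 = 0.24571
  k=4: C(15,4)·0.22^4·0.78^11 = 0.20790
1 − 0.78053 = 0.21947

0.219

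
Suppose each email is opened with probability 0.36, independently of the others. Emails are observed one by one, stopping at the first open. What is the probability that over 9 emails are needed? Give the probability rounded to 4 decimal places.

Y = number of emails to the first success; geometric, p = 0.36.
P(Y > 9) = P(first 9 all fail) = (1−p)^9 = 0.018014

0.0180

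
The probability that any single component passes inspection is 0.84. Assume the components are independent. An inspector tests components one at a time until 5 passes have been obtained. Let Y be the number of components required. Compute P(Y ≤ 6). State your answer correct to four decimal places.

0.7528

Finishing within 6 components ⇔ at least 5 successes in the first 6. With X ~ Binomial(6, 0.84), P(Y ≤ 6) = 1 − P(X ≤ 4).
  k=0: C(6,0)·0.84^0·0.16^6 = 0.000017
  k=1: C(6,1)·0.84^1·0.16^5 = 0.000528
  k=2: C(6,2)·0.84^2·0.16^4 = 0.006936
  k=3: C(6,3)·0.84^3·0.16^3 = 0.048554
  k=4: C(6,4)·0.84^4·0.16^2 = 0.191183
1 − 0.247219 = 0.752781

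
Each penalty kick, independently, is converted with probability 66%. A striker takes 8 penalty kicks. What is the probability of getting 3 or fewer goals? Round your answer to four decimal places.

X ~ Binomial(8, 0.66); P(X ≤ 3) = Σ C(8,k) p^k (1−p)^(8−k) over k:
  k=0: C(8,0)·0.66^0·0.34^8 = 0.000179
  k=1: C(8,1)·0.66^1·0.34^7 = 0.002773
  k=2: C(8,2)·0.66^2·0.34^6 = 0.018842
  k=3: C(8,3)·0.66^3·0.34^5 = 0.073150
Total = 0.094943

0.0949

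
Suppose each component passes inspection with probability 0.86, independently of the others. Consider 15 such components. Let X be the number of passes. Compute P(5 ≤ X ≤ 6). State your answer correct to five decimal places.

X ~ Binomial(15, 0.86); P(5 ≤ X ≤ 6) = Σ C(15,k) p^k (1−p)^(15−k) over k:
  k=5: C(15,5)·0.86^5·0.14^10 = 0.0000041
  k=6: C(15,6)·0.86^6·0.14^9 = 0.0000418
Total = 0.0000459

0.00005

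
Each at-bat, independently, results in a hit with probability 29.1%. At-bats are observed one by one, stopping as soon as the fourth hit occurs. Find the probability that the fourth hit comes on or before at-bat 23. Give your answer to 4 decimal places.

0.9356

Finishing within 23 at-bats ⇔ at least 4 successes in the first 23. With X ~ Binomial(23, 0.291), P(Y ≤ 23) = 1 − P(X ≤ 3).
  k=0: C(23,0)·0.291^0·0.709^23 = 0.000367
  k=1: C(23,1)·0.291^1·0.709^22 = 0.003466
  k=2: C(23,2)·0.291^2·0.709^21 = 0.015649
  k=3: C(23,3)·0.291^3·0.709^20 = 0.044960
1 − 0.064441 = 0.935559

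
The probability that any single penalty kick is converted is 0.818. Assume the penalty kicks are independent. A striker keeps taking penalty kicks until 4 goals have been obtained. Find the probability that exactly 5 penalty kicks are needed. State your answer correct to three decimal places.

0.326

Y = trial on which the fourth success occurs; negative binomial, r=4, p=0.818.
P(Y=5) = C(4,3) · p^4 · (1−p)^1
= 4 · 0.44773 · 0.182 = 0.32595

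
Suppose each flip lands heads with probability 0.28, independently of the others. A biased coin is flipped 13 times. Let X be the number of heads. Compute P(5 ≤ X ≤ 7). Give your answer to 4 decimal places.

X ~ Binomial(13, 0.28); P(5 ≤ X ≤ 7) = Σ C(13,k) p^k (1−p)^(13−k) over k:
  k=5: C(13,5)·0.28^5·0.72^8 = 0.159966
  k=6: C(13,6)·0.28^6·0.72^7 = 0.082946
  k=7: C(13,7)·0.28^7·0.72^6 = 0.032257
Total = 0.275168

0.2752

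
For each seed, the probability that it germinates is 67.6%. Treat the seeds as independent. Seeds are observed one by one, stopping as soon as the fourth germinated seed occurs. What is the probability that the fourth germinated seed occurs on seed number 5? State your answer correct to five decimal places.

Y = trial on which the fourth success occurs; negative binomial, r=4, p=0.676.
P(Y=5) = C(4,3) · p^4 · (1−p)^1
= 4 · 0.20883 · 0.324 = 0.2706399

0.27064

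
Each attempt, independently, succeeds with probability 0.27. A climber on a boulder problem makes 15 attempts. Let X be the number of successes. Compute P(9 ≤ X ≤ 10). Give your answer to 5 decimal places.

X ~ Binomial(15, 0.27); P(9 ≤ X ≤ 10) = Σ C(15,k) p^k (1−p)^(15−k) over k:
  k=9: C(15,9)·0.27^9·0.73^6 = 0.0057758
  k=10: C(15,10)·0.27^10·0.73^5 = 0.0012818
Total = 0.0070576

0.00706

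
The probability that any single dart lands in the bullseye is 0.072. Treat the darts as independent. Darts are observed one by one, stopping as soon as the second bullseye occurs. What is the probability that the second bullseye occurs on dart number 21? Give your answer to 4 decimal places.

Y = trial on which the second success occurs; negative binomial, r=2, p=0.072.
P(Y=21) = C(20,1) · p^2 · (1−p)^19
= 20 · 0.005184 · 0.24178 = 0.025067

0.0251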